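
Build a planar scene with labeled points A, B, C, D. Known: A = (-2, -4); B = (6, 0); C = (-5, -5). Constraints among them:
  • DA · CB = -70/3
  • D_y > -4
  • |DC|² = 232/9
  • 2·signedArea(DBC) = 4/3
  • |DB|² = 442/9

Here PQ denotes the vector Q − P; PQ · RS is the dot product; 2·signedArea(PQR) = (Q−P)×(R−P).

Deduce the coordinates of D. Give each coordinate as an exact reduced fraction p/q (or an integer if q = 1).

1. D_x = -1/3  [2·signedArea(DBC) = 4/3 ∩ DA · CB = -70/3]
2. D_y = -3  [2·signedArea(DBC) = 4/3 ∩ DA · CB = -70/3]
   → D = (-1/3, -3)

D = (-1/3, -3)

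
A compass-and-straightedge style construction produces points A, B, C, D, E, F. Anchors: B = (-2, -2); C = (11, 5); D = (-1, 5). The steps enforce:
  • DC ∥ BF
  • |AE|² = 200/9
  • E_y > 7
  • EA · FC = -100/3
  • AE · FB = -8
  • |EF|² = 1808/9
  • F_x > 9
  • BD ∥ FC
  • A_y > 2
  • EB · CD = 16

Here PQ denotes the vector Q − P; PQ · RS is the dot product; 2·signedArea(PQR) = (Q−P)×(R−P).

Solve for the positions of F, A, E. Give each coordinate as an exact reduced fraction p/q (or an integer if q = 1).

A = (-4/3, 8/3)
E = (-2/3, 22/3)
F = (10, -2)

1. F_x = 10  [BD ∥ FC ∩ DC ∥ BF]
2. F_y = -2  [BD ∥ FC ∩ DC ∥ BF]
   → F = (10, -2)
3. E_x = -2/3  [EB · CD = 16]
4. E_y = 22/3  [|EF|² = 1808/9]
   → E = (-2/3, 22/3)
5. A_x = -4/3  [AE · FB = -8 ∩ EA · FC = -100/3]
6. A_y = 8/3  [AE · FB = -8 ∩ EA · FC = -100/3]
   → A = (-4/3, 8/3)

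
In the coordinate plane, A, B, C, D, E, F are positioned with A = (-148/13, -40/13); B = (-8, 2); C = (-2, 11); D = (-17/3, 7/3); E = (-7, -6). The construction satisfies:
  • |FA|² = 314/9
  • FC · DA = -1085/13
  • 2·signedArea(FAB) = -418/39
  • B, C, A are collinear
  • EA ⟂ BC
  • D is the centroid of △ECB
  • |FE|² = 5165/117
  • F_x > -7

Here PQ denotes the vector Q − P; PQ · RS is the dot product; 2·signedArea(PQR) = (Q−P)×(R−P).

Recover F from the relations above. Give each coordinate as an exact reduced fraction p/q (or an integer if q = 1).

F = (-265/39, 25/39)

1. F_x = -265/39  [FC · DA = -1085/13 ∩ 2·signedArea(FAB) = -418/39]
2. F_y = 25/39  [FC · DA = -1085/13 ∩ 2·signedArea(FAB) = -418/39]
   → F = (-265/39, 25/39)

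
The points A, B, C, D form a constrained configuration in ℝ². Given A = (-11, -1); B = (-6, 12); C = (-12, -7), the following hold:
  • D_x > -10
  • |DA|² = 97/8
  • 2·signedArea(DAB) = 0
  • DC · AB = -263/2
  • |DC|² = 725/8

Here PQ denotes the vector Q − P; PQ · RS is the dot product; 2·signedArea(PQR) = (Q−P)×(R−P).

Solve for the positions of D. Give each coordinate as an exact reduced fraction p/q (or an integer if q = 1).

1. D_x = -39/4  [2·signedArea(DAB) = 0 ∩ DC · AB = -263/2]
2. D_y = 9/4  [2·signedArea(DAB) = 0 ∩ DC · AB = -263/2]
   → D = (-39/4, 9/4)

D = (-39/4, 9/4)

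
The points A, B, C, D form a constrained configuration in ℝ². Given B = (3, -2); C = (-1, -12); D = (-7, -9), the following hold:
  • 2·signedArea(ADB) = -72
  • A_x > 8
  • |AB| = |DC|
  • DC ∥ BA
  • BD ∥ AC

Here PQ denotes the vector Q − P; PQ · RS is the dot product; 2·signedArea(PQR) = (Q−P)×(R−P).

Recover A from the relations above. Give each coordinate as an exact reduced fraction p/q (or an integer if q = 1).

A = (9, -5)

1. A_x = 9  [BD ∥ AC ∩ DC ∥ BA]
2. A_y = -5  [BD ∥ AC ∩ DC ∥ BA]
   → A = (9, -5)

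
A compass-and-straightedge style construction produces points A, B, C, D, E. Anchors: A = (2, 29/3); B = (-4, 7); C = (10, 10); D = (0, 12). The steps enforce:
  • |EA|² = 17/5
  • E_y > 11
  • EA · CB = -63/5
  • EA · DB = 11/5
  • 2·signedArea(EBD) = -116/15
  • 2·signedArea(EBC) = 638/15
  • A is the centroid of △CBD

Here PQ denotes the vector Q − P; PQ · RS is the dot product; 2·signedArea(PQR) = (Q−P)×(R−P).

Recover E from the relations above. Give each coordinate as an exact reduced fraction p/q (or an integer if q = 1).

1. E_x = 4/5  [2·signedArea(EBD) = -116/15 ∩ EA · DB = 11/5]
2. E_y = 166/15  [2·signedArea(EBD) = -116/15 ∩ EA · DB = 11/5]
   → E = (4/5, 166/15)

E = (4/5, 166/15)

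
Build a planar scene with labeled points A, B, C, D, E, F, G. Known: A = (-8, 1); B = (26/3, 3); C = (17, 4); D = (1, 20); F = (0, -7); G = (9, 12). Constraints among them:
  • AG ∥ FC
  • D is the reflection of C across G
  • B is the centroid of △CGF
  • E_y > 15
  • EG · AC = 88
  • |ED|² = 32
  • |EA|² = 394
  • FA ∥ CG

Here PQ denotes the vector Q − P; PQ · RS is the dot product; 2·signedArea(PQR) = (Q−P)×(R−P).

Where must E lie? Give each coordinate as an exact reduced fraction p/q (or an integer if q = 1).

1. E_x = 5  [line -25·x + -3·y + 173 = 0 ∩ |EA|² = 394]
2. E_y = 16  [line -25·x + -3·y + 173 = 0 ∩ |EA|² = 394]
   → E = (5, 16)

E = (5, 16)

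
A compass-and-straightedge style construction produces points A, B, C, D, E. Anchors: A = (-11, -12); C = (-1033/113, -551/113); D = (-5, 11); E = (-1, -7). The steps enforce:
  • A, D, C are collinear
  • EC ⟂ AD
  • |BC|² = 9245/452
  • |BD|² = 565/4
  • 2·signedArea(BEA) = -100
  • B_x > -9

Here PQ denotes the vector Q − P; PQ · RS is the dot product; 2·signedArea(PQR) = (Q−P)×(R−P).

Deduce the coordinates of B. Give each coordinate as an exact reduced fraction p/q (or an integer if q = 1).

B = (-8, -1/2)

1. B_x = -8  [line 5·x + -10·y + 35 = 0 ∩ |BC|² = 9245/452]
2. B_y = -1/2  [line 5·x + -10·y + 35 = 0 ∩ |BC|² = 9245/452]
   → B = (-8, -1/2)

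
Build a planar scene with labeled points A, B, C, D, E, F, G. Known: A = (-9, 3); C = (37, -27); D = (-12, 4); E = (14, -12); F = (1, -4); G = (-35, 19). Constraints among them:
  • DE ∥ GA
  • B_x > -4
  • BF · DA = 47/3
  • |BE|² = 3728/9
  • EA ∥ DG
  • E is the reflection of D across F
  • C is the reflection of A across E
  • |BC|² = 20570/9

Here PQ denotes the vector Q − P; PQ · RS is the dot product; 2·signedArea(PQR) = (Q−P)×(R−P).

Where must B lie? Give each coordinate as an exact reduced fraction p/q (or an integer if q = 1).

B = (-10/3, -4/3)

1. B_x = -10/3  [line -3·x + 1·y + -26/3 = 0 ∩ |BC|² = 20570/9]
2. B_y = -4/3  [line -3·x + 1·y + -26/3 = 0 ∩ |BC|² = 20570/9]
   → B = (-10/3, -4/3)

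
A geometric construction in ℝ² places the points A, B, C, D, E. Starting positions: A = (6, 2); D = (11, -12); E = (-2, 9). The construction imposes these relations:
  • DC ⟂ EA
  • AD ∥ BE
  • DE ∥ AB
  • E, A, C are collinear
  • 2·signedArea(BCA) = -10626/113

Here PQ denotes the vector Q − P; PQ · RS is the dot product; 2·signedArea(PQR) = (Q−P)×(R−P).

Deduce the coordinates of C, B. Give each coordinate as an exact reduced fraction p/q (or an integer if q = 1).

B = (-7, 23)
C = (1782/113, -740/113)

1. C_x = 1782/113  [E, A, C are collinear ∩ DC ⟂ EA]
2. C_y = -740/113  [E, A, C are collinear ∩ DC ⟂ EA]
   → C = (1782/113, -740/113)
3. B_x = -7  [AD ∥ BE ∩ DE ∥ AB]
4. B_y = 23  [AD ∥ BE ∩ DE ∥ AB]
   → B = (-7, 23)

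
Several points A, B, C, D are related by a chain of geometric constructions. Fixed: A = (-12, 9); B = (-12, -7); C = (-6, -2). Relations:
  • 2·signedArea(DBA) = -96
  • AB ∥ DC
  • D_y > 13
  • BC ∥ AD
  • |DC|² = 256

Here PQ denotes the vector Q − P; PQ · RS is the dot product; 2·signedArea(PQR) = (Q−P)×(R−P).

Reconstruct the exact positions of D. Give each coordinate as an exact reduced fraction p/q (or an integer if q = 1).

D = (-6, 14)

1. D_x = -6  [AB ∥ DC ∩ BC ∥ AD]
2. D_y = 14  [AB ∥ DC ∩ BC ∥ AD]
   → D = (-6, 14)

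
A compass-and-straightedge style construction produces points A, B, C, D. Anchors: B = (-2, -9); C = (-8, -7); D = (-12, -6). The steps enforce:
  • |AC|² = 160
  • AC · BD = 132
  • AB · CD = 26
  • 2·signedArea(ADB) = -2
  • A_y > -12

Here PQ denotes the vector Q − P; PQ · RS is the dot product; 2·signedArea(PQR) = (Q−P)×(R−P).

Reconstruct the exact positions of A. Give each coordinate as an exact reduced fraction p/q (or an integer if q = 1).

A = (4, -11)

1. A_x = 4  [AC · BD = 132 ∩ AB · CD = 26]
2. A_y = -11  [AC · BD = 132 ∩ AB · CD = 26]
   → A = (4, -11)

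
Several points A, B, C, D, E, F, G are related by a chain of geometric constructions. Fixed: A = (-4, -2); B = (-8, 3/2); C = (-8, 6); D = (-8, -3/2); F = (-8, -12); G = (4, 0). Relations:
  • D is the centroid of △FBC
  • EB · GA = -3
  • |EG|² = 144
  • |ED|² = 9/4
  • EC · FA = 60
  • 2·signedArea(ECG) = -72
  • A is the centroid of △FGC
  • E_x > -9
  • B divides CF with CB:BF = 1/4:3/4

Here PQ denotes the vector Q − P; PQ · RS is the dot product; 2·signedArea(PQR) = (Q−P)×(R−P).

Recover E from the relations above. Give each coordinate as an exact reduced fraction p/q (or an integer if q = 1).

1. E_x = -8  [EB · GA = -3 ∩ 2·signedArea(ECG) = -72]
2. E_y = 0  [EB · GA = -3 ∩ 2·signedArea(ECG) = -72]
   → E = (-8, 0)

E = (-8, 0)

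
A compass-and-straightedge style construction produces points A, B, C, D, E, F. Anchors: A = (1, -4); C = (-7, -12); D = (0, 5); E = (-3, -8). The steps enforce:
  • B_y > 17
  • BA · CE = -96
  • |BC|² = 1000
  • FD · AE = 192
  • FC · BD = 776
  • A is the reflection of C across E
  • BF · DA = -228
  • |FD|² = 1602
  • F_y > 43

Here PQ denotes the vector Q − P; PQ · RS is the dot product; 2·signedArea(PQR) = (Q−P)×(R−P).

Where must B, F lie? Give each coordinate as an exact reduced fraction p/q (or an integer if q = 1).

B = (3, 18)
F = (9, 44)

1. B_x = 3  [line -4·x + -4·y + 84 = 0 ∩ |BC|² = 1000]
2. B_y = 18  [line -4·x + -4·y + 84 = 0 ∩ |BC|² = 1000]
   → B = (3, 18)
3. F_x = 9  [BF · DA = -228 ∩ FD · AE = 192]
4. F_y = 44  [BF · DA = -228 ∩ FD · AE = 192]
   → F = (9, 44)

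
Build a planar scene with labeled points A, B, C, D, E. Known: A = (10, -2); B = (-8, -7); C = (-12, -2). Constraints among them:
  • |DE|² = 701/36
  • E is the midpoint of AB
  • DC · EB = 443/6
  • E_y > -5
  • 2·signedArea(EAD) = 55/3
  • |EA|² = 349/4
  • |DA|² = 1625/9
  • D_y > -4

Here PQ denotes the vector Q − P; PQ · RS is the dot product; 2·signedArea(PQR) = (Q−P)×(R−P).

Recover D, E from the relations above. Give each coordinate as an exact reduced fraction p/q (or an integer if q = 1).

1. E_x = 1  [E is the midpoint of AB]
2. E_y = -9/2  [E is the midpoint of AB]
   → E = (1, -9/2)
3. D_x = -10/3  [DC · EB = 443/6 ∩ 2·signedArea(EAD) = 55/3]
4. D_y = -11/3  [DC · EB = 443/6 ∩ 2·signedArea(EAD) = 55/3]
   → D = (-10/3, -11/3)

D = (-10/3, -11/3)
E = (1, -9/2)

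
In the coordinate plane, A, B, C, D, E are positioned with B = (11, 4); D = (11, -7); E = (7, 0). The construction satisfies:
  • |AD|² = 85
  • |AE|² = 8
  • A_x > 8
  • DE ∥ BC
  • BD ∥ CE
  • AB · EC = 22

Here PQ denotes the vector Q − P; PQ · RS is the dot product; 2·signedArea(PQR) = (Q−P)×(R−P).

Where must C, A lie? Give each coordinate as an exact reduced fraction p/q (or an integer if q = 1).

1. C_x = 7  [BD ∥ CE ∩ DE ∥ BC]
2. C_y = 11  [BD ∥ CE ∩ DE ∥ BC]
   → C = (7, 11)
3. A_y = 2  [AB · EC = 22]
4. A_x = 9  [|AE|² = 8]
   → A = (9, 2)

A = (9, 2)
C = (7, 11)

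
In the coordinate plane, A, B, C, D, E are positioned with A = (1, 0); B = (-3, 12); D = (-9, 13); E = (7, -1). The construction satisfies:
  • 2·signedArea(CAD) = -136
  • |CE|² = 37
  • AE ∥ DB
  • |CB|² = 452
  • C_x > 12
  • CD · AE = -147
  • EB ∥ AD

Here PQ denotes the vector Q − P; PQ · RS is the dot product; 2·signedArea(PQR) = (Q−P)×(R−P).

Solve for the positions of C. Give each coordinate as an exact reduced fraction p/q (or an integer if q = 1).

1. C_x = 13  [2·signedArea(CAD) = -136 ∩ CD · AE = -147]
2. C_y = -2  [2·signedArea(CAD) = -136 ∩ CD · AE = -147]
   → C = (13, -2)

C = (13, -2)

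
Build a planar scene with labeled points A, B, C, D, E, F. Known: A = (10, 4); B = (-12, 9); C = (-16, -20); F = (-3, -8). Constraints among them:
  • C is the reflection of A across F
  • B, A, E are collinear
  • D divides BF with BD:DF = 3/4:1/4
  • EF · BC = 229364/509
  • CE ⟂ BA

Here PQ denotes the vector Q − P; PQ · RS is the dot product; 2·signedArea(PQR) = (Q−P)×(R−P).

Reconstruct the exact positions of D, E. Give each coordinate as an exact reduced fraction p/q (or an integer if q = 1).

D = (-21/4, -15/4)
E = (-4854/509, 4296/509)

1. D_x = -21/4  [D divides BF with BD:DF = 3/4:1/4]
2. D_y = -15/4  [D divides BF with BD:DF = 3/4:1/4]
   → D = (-21/4, -15/4)
3. E_x = -4854/509  [B, A, E are collinear ∩ CE ⟂ BA]
4. E_y = 4296/509  [B, A, E are collinear ∩ CE ⟂ BA]
   → E = (-4854/509, 4296/509)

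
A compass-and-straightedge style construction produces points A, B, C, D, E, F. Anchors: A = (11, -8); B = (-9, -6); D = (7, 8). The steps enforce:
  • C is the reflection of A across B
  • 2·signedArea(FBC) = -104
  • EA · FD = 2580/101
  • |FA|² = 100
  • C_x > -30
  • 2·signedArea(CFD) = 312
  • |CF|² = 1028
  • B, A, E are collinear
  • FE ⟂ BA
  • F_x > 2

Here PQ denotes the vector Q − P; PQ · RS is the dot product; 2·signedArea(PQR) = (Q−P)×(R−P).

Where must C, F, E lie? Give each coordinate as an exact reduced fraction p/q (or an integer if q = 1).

1. C_x = -29  [C is the reflection of A across B]
2. C_y = -4  [C is the reflection of A across B]
   → C = (-29, -4)
3. F_x = 3  [2·signedArea(FBC) = -104 ∩ 2·signedArea(CFD) = 312]
4. F_y = -2  [2·signedArea(FBC) = -104 ∩ 2·signedArea(CFD) = 312]
   → F = (3, -2)
5. E_x = 251/101  [B, A, E are collinear ∩ FE ⟂ BA]
6. E_y = -722/101  [B, A, E are collinear ∩ FE ⟂ BA]
   → E = (251/101, -722/101)

C = (-29, -4)
E = (251/101, -722/101)
F = (3, -2)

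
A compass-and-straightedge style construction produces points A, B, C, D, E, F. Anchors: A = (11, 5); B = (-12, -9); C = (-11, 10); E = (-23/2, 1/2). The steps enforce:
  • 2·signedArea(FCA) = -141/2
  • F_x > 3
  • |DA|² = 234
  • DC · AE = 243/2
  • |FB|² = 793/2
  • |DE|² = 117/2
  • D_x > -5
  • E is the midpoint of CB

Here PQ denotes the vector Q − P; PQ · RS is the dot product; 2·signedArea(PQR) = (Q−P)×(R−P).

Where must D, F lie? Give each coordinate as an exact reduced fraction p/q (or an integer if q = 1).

D = (-4, 2)
F = (7/2, 7/2)

1. D_x = -4  [line 45/2·x + 9/2·y + 81 = 0 ∩ |DA|² = 234]
2. D_y = 2  [line 45/2·x + 9/2·y + 81 = 0 ∩ |DA|² = 234]
   → D = (-4, 2)
3. F_x = 7/2  [line 5·x + 22·y + -189/2 = 0 ∩ |FB|² = 793/2]
4. F_y = 7/2  [line 5·x + 22·y + -189/2 = 0 ∩ |FB|² = 793/2]
   → F = (7/2, 7/2)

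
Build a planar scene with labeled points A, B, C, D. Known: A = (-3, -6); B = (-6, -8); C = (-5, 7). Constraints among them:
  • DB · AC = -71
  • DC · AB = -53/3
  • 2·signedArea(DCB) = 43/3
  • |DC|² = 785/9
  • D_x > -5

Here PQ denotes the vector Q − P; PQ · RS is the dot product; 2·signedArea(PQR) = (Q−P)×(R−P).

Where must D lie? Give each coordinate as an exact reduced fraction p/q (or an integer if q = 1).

1. D_x = -14/3  [2·signedArea(DCB) = 43/3 ∩ DB · AC = -71]
2. D_y = -7/3  [2·signedArea(DCB) = 43/3 ∩ DB · AC = -71]
   → D = (-14/3, -7/3)

D = (-14/3, -7/3)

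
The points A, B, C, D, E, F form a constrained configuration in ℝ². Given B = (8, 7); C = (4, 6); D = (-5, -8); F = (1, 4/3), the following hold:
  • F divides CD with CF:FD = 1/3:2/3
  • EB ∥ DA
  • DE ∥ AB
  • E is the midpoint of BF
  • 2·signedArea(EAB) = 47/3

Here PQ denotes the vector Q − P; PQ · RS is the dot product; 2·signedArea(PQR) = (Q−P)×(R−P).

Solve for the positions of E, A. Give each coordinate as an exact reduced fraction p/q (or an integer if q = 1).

A = (-3/2, -31/6)
E = (9/2, 25/6)

1. E_x = 9/2  [E is the midpoint of BF]
2. E_y = 25/6  [E is the midpoint of BF]
   → E = (9/2, 25/6)
3. A_x = -3/2  [DE ∥ AB ∩ EB ∥ DA]
4. A_y = -31/6  [DE ∥ AB ∩ EB ∥ DA]
   → A = (-3/2, -31/6)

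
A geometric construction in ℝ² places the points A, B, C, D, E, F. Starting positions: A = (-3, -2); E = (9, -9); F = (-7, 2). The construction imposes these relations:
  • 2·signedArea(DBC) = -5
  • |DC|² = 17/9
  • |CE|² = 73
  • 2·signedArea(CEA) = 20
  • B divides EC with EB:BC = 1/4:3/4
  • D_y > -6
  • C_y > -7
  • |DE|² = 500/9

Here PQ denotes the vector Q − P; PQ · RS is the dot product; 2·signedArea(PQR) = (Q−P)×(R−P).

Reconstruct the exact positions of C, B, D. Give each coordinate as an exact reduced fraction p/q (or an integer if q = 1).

B = (7, -33/4)
C = (1, -6)
D = (7/3, -17/3)

1. C_x = 1  [line -7·x + -12·y + -65 = 0 ∩ |CE|² = 73]
2. C_y = -6  [line -7·x + -12·y + -65 = 0 ∩ |CE|² = 73]
   → C = (1, -6)
3. B_x = 7  [B divides EC with EB:BC = 1/4:3/4]
4. B_y = -33/4  [B divides EC with EB:BC = 1/4:3/4]
   → B = (7, -33/4)
5. D_x = 7/3  [line -9/4·x + -6·y + -115/4 = 0 ∩ |DE|² = 500/9]
6. D_y = -17/3  [line -9/4·x + -6·y + -115/4 = 0 ∩ |DE|² = 500/9]
   → D = (7/3, -17/3)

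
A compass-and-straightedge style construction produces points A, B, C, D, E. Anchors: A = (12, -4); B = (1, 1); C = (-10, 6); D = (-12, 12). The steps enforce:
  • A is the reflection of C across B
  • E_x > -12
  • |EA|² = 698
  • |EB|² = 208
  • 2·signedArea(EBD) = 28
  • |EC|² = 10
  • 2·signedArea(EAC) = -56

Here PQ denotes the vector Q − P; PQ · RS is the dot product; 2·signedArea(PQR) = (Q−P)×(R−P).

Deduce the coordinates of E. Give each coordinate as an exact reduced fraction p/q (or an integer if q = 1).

1. E_x = -11  [2·signedArea(EBD) = 28 ∩ 2·signedArea(EAC) = -56]
2. E_y = 9  [2·signedArea(EBD) = 28 ∩ 2·signedArea(EAC) = -56]
   → E = (-11, 9)

E = (-11, 9)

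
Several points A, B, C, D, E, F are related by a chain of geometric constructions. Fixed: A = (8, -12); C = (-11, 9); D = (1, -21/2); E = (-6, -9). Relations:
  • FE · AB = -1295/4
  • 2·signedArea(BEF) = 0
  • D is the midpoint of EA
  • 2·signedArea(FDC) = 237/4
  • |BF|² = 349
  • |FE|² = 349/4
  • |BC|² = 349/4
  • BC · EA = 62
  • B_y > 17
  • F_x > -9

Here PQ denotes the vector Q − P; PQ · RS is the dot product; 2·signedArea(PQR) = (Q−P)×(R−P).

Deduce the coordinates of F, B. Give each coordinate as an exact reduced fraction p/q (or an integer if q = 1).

B = (-27/2, 18)
F = (-17/2, 0)

1. B_x = -27/2  [line -14·x + 3·y + -243 = 0 ∩ |BC|² = 349/4]
2. B_y = 18  [line -14·x + 3·y + -243 = 0 ∩ |BC|² = 349/4]
   → B = (-27/2, 18)
3. F_x = -17/2  [2·signedArea(FDC) = 237/4 ∩ 2·signedArea(BEF) = 0]
4. F_y = 0  [2·signedArea(FDC) = 237/4 ∩ 2·signedArea(BEF) = 0]
   → F = (-17/2, 0)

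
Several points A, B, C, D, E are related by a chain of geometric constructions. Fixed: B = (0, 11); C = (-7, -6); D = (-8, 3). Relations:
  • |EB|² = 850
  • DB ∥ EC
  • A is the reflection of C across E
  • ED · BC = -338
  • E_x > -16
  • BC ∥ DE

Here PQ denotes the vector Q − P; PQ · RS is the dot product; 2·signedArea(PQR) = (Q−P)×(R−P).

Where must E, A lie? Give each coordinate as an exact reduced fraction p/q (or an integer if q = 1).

1. E_x = -15  [DB ∥ EC ∩ BC ∥ DE]
2. E_y = -14  [DB ∥ EC ∩ BC ∥ DE]
   → E = (-15, -14)
3. A_x = -23  [A is the reflection of C across E]
4. A_y = -22  [A is the reflection of C across E]
   → A = (-23, -22)

A = (-23, -22)
E = (-15, -14)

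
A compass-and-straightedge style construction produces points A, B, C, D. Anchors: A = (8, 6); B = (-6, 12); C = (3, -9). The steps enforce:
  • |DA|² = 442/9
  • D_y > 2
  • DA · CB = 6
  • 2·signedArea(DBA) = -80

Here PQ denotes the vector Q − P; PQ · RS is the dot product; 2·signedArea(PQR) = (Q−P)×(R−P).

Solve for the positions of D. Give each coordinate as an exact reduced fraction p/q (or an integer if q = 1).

D = (5/3, 3)

1. D_x = 5/3  [2·signedArea(DBA) = -80 ∩ DA · CB = 6]
2. D_y = 3  [2·signedArea(DBA) = -80 ∩ DA · CB = 6]
   → D = (5/3, 3)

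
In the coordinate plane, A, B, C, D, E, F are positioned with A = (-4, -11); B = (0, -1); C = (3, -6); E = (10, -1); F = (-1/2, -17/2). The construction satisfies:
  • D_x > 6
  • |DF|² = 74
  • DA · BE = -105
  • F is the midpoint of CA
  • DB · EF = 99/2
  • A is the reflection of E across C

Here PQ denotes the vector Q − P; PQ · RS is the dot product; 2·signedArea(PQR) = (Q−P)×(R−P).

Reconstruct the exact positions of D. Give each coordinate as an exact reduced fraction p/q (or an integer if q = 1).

1. D_x = 13/2  [DB · EF = 99/2 ∩ DA · BE = -105]
2. D_y = -7/2  [DB · EF = 99/2 ∩ DA · BE = -105]
   → D = (13/2, -7/2)

D = (13/2, -7/2)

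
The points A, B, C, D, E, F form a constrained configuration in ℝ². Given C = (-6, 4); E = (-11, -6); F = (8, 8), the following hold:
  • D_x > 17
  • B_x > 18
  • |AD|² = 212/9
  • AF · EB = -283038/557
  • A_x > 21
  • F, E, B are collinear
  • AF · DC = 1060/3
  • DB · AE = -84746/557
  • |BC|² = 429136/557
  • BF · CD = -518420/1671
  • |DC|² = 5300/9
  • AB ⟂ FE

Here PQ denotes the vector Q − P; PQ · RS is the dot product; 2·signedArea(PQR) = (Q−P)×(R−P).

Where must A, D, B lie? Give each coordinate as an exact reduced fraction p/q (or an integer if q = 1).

A = (22, 12)
B = (10574/557, 8964/557)
D = (52/3, 32/3)

1. B_x = 10574/557  [line 14·x + -19·y + 40 = 0 ∩ |BC|² = 429136/557]
2. B_y = 8964/557  [line 14·x + -19·y + 40 = 0 ∩ |BC|² = 429136/557]
   → B = (10574/557, 8964/557)
3. D_x = 52/3  [line -6118/557·x + -4508/557·y + 462392/1671 = 0 ∩ |DC|² = 5300/9]
4. D_y = 32/3  [line -6118/557·x + -4508/557·y + 462392/1671 = 0 ∩ |DC|² = 5300/9]
   → D = (52/3, 32/3)
5. A_x = 22  [AF · EB = -283038/557 ∩ DB · AE = -84746/557]
6. A_y = 12  [AF · EB = -283038/557 ∩ DB · AE = -84746/557]
   → A = (22, 12)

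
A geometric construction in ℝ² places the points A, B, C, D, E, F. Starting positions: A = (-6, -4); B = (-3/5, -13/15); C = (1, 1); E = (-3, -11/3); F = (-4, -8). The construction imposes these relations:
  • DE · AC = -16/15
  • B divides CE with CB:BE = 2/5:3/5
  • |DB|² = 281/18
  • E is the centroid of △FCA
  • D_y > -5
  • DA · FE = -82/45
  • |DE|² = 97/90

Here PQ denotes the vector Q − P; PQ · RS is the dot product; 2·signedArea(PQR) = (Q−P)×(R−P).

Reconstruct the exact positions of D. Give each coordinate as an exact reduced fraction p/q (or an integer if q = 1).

D = (-23/10, -133/30)

1. D_x = -23/10  [DA · FE = -82/45 ∩ DE · AC = -16/15]
2. D_y = -133/30  [DA · FE = -82/45 ∩ DE · AC = -16/15]
   → D = (-23/10, -133/30)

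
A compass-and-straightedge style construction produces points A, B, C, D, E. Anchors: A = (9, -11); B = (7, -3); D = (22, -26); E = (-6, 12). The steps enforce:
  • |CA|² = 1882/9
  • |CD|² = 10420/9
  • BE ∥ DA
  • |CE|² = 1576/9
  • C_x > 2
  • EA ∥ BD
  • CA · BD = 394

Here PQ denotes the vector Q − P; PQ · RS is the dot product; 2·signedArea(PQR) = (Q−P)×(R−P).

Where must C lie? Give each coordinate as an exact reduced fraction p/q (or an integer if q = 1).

1. C_x = 8/3  [line -15·x + 23·y + -6 = 0 ∩ |CA|² = 1882/9]
2. C_y = 2  [line -15·x + 23·y + -6 = 0 ∩ |CA|² = 1882/9]
   → C = (8/3, 2)

C = (8/3, 2)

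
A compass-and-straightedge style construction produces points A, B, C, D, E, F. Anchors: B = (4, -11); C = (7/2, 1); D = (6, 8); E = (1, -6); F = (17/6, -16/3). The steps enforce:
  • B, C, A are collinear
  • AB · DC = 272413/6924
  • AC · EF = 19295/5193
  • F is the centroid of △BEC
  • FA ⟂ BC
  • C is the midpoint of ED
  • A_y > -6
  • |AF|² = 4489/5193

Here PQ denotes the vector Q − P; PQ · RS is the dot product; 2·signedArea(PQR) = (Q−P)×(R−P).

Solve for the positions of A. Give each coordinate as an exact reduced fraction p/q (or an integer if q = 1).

1. A_x = 13025/3462  [B, C, A are collinear ∩ FA ⟂ BC]
2. A_y = -3055/577  [B, C, A are collinear ∩ FA ⟂ BC]
   → A = (13025/3462, -3055/577)

A = (13025/3462, -3055/577)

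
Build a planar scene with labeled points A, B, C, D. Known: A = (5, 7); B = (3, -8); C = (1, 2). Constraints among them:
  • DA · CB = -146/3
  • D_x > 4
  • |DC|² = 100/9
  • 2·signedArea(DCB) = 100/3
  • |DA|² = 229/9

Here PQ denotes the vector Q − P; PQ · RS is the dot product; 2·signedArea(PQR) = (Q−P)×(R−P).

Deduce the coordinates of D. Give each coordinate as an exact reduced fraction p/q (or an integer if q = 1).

D = (13/3, 2)

1. D_x = 13/3  [DA · CB = -146/3 ∩ 2·signedArea(DCB) = 100/3]
2. D_y = 2  [DA · CB = -146/3 ∩ 2·signedArea(DCB) = 100/3]
   → D = (13/3, 2)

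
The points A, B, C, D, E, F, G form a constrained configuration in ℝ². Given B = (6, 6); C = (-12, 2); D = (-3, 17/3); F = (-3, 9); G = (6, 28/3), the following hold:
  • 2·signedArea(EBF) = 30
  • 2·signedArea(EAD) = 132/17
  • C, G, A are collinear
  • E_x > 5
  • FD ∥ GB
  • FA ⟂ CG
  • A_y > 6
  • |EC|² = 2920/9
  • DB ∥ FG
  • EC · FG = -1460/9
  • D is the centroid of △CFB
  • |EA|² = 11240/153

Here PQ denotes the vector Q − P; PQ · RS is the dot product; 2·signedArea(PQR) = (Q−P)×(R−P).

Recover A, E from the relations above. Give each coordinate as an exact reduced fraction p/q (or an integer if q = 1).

1. A_x = -156/85  [C, G, A are collinear ∩ FA ⟂ CG]
2. A_y = 522/85  [C, G, A are collinear ∩ FA ⟂ CG]
   → A = (-156/85, 522/85)
3. E_x = 6  [2·signedArea(EAD) = 132/17 ∩ 2·signedArea(EBF) = 30]
4. E_y = 8/3  [2·signedArea(EAD) = 132/17 ∩ 2·signedArea(EBF) = 30]
   → E = (6, 8/3)

A = (-156/85, 522/85)
E = (6, 8/3)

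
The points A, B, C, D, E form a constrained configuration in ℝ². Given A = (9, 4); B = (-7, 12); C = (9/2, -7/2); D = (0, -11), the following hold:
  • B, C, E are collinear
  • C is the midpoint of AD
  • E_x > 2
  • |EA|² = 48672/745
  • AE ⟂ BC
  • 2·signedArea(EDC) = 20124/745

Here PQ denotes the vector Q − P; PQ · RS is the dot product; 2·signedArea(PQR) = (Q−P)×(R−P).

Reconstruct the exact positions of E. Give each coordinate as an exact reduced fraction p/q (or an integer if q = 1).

E = (1869/745, -608/745)

1. E_x = 1869/745  [B, C, E are collinear ∩ AE ⟂ BC]
2. E_y = -608/745  [B, C, E are collinear ∩ AE ⟂ BC]
   → E = (1869/745, -608/745)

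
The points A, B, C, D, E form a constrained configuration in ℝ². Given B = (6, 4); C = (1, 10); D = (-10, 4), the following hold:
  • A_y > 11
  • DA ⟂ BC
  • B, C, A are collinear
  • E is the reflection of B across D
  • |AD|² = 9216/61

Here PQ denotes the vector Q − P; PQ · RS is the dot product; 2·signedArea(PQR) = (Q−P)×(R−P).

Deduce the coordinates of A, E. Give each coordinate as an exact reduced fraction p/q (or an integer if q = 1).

A = (-34/61, 724/61)
E = (-26, 4)

1. A_x = -34/61  [B, C, A are collinear ∩ DA ⟂ BC]
2. A_y = 724/61  [B, C, A are collinear ∩ DA ⟂ BC]
   → A = (-34/61, 724/61)
3. E_x = -26  [E is the reflection of B across D]
4. E_y = 4  [E is the reflection of B across D]
   → E = (-26, 4)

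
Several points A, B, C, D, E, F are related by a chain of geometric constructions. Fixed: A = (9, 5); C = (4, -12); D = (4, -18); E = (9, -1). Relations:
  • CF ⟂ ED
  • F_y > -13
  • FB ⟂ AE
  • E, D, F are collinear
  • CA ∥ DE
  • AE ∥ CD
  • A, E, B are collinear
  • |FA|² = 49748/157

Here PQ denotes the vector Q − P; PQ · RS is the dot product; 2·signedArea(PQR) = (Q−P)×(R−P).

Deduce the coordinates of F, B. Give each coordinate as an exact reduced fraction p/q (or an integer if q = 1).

1. F_x = 883/157  [E, D, F are collinear ∩ CF ⟂ ED]
2. F_y = -1959/157  [E, D, F are collinear ∩ CF ⟂ ED]
   → F = (883/157, -1959/157)
3. B_x = 9  [A, E, B are collinear ∩ FB ⟂ AE]
4. B_y = -1959/157  [A, E, B are collinear ∩ FB ⟂ AE]
   → B = (9, -1959/157)

B = (9, -1959/157)
F = (883/157, -1959/157)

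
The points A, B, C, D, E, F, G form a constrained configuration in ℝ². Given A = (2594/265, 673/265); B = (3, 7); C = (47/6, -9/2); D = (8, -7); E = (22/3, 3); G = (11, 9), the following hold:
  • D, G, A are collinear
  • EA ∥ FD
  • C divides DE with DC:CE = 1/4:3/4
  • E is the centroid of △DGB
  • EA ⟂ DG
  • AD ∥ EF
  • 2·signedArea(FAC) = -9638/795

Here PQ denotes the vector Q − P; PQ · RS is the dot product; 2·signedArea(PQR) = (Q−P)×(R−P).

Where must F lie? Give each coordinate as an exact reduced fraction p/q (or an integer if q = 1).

F = (4408/795, -1733/265)

1. F_x = 4408/795  [EA ∥ FD ∩ AD ∥ EF]
2. F_y = -1733/265  [EA ∥ FD ∩ AD ∥ EF]
   → F = (4408/795, -1733/265)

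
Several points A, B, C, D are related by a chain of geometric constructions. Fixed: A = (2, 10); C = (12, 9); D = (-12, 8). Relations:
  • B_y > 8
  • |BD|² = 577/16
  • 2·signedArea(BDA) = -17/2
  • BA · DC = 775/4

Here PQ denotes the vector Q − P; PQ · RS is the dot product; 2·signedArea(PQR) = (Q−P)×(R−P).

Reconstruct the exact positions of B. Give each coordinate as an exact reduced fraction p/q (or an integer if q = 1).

B = (-6, 33/4)

1. B_x = -6  [BA · DC = 775/4 ∩ 2·signedArea(BDA) = -17/2]
2. B_y = 33/4  [BA · DC = 775/4 ∩ 2·signedArea(BDA) = -17/2]
   → B = (-6, 33/4)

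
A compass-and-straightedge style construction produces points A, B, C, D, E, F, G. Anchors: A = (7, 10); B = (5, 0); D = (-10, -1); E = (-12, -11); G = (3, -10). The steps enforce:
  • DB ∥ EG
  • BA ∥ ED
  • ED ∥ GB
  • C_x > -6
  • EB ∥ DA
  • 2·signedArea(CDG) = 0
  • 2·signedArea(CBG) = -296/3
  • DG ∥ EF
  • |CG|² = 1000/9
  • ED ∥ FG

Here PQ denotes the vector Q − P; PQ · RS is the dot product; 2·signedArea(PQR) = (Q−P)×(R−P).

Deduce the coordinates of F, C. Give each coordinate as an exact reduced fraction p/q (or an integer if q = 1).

C = (-17/3, -4)
F = (1, -20)

1. F_x = 1  [ED ∥ FG ∩ DG ∥ EF]
2. F_y = -20  [ED ∥ FG ∩ DG ∥ EF]
   → F = (1, -20)
3. C_x = -17/3  [2·signedArea(CDG) = 0 ∩ 2·signedArea(CBG) = -296/3]
4. C_y = -4  [2·signedArea(CDG) = 0 ∩ 2·signedArea(CBG) = -296/3]
   → C = (-17/3, -4)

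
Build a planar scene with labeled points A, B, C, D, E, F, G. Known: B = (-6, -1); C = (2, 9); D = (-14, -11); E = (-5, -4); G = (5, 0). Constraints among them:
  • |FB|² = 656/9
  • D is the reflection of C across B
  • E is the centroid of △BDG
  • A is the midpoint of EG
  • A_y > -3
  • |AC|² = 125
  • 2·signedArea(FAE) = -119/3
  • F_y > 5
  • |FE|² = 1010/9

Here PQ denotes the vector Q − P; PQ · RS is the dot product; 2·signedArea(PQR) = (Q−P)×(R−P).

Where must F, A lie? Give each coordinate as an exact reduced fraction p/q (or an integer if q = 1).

1. A_x = 0  [A is the midpoint of EG]
2. A_y = -2  [A is the midpoint of EG]
   → A = (0, -2)
3. F_x = -2/3  [line 2·x + -5·y + 89/3 = 0 ∩ |FE|² = 1010/9]
4. F_y = 17/3  [line 2·x + -5·y + 89/3 = 0 ∩ |FE|² = 1010/9]
   → F = (-2/3, 17/3)

A = (0, -2)
F = (-2/3, 17/3)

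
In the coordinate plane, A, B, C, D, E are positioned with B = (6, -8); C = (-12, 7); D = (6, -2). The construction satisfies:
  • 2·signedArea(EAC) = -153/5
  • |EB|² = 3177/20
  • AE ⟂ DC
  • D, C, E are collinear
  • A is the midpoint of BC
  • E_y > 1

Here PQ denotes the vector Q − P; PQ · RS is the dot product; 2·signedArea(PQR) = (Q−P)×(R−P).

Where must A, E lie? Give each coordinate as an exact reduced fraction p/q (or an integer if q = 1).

1. A_x = -3  [A is the midpoint of BC]
2. A_y = -1/2  [A is the midpoint of BC]
   → A = (-3, -1/2)
3. E_x = -9/5  [D, C, E are collinear ∩ AE ⟂ DC]
4. E_y = 19/10  [D, C, E are collinear ∩ AE ⟂ DC]
   → E = (-9/5, 19/10)

A = (-3, -1/2)
E = (-9/5, 19/10)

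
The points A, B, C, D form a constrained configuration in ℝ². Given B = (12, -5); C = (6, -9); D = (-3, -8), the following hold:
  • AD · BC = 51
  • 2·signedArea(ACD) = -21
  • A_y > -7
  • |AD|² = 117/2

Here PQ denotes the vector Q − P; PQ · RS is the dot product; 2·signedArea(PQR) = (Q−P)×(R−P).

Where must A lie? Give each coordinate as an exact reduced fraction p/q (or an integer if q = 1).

1. A_x = 9/2  [2·signedArea(ACD) = -21 ∩ AD · BC = 51]
2. A_y = -13/2  [2·signedArea(ACD) = -21 ∩ AD · BC = 51]
   → A = (9/2, -13/2)

A = (9/2, -13/2)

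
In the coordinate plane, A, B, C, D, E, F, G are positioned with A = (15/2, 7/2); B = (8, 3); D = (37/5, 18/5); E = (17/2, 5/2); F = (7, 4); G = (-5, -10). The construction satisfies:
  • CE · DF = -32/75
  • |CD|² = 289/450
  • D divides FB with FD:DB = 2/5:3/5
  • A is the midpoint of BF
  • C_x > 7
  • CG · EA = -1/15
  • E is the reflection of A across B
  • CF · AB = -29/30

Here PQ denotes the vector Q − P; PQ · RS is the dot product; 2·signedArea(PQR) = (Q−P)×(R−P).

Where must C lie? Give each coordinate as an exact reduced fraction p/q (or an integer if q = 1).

C = (239/30, 91/30)

1. C_x = 239/30  [line -1/2·x + 1/2·y + 37/15 = 0 ∩ |CD|² = 289/450]
2. C_y = 91/30  [line -1/2·x + 1/2·y + 37/15 = 0 ∩ |CD|² = 289/450]
   → C = (239/30, 91/30)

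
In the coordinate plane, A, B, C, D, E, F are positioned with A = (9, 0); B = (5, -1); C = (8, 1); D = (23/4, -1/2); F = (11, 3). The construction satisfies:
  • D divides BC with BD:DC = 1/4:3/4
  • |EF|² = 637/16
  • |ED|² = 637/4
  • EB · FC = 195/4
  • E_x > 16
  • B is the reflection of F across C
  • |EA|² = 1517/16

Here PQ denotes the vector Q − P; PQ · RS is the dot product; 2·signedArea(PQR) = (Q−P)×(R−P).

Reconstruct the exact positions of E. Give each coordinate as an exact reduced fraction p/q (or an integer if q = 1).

E = (65/4, 13/2)

1. E_x = 65/4  [line 3·x + 2·y + -247/4 = 0 ∩ |ED|² = 637/4]
2. E_y = 13/2  [line 3·x + 2·y + -247/4 = 0 ∩ |ED|² = 637/4]
   → E = (65/4, 13/2)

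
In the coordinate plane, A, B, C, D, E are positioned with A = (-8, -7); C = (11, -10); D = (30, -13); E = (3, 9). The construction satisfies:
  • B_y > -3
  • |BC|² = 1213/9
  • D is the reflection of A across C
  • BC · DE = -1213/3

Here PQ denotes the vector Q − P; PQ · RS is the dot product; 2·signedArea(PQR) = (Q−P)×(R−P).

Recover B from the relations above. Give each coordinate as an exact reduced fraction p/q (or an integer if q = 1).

1. B_x = 2  [line 27·x + -22·y + -338/3 = 0 ∩ |BC|² = 1213/9]
2. B_y = -8/3  [line 27·x + -22·y + -338/3 = 0 ∩ |BC|² = 1213/9]
   → B = (2, -8/3)

B = (2, -8/3)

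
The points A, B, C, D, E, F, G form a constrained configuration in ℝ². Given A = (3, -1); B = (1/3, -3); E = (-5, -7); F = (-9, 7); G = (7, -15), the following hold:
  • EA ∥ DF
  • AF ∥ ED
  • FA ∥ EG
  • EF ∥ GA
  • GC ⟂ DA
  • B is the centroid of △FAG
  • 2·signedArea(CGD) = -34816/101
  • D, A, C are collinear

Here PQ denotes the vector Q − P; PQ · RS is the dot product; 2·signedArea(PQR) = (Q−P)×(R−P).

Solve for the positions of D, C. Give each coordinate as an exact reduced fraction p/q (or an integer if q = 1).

C = (843/101, -155/101)
D = (-17, 1)

1. D_x = -17  [EA ∥ DF ∩ AF ∥ ED]
2. D_y = 1  [EA ∥ DF ∩ AF ∥ ED]
   → D = (-17, 1)
3. C_x = 843/101  [D, A, C are collinear ∩ GC ⟂ DA]
4. C_y = -155/101  [D, A, C are collinear ∩ GC ⟂ DA]
   → C = (843/101, -155/101)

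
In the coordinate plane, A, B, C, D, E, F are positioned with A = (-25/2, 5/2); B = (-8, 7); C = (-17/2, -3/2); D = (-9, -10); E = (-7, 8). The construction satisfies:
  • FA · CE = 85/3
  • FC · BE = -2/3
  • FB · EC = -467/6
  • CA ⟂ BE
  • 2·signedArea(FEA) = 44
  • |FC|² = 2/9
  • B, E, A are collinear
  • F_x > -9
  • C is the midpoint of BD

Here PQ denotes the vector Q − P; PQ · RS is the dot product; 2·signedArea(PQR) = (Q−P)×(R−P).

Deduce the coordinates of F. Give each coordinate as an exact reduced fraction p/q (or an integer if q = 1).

F = (-49/6, -7/6)

1. F_x = -49/6  [FA · CE = 85/3 ∩ FC · BE = -2/3]
2. F_y = -7/6  [FA · CE = 85/3 ∩ FC · BE = -2/3]
   → F = (-49/6, -7/6)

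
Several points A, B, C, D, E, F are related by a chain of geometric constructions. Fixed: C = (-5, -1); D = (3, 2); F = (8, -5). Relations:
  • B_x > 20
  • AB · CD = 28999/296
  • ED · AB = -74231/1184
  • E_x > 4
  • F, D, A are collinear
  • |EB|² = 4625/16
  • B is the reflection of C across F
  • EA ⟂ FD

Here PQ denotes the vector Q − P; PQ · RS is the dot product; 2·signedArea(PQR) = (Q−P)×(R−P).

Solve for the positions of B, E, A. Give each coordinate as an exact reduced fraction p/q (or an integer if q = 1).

1. B_x = 21  [B is the reflection of C across F]
2. B_y = -9  [B is the reflection of C across F]
   → B = (21, -9)
3. A_x = 1903/296  [F, D, A are collinear ∩ AB · CD = 28999/296]
4. A_y = -829/296  [F, D, A are collinear ∩ AB · CD = 28999/296]
   → A = (1903/296, -829/296)
5. E_x = 19/4  [ED · AB = -74231/1184 ∩ EA ⟂ FD]
6. E_y = -4  [ED · AB = -74231/1184 ∩ EA ⟂ FD]
   → E = (19/4, -4)

A = (1903/296, -829/296)
B = (21, -9)
E = (19/4, -4)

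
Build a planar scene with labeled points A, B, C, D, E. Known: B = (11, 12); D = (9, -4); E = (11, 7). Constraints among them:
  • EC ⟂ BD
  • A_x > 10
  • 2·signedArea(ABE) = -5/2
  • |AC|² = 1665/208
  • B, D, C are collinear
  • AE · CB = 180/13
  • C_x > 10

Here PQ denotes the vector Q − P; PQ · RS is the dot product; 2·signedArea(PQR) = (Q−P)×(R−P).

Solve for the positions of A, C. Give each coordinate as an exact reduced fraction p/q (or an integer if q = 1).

1. A_x = 21/2  [2·signedArea(ABE) = -5/2]
2. C_x = 135/13  [B, D, C are collinear ∩ EC ⟂ BD]
3. C_y = 92/13  [B, D, C are collinear ∩ EC ⟂ BD]
   → C = (135/13, 92/13)
4. A_x = 21/2  [2·signedArea(ABE) = -5/2 ∩ AE · CB = 180/13]
5. A_y = 17/4  [2·signedArea(ABE) = -5/2 ∩ AE · CB = 180/13]
   → A = (21/2, 17/4)

A = (21/2, 17/4)
C = (135/13, 92/13)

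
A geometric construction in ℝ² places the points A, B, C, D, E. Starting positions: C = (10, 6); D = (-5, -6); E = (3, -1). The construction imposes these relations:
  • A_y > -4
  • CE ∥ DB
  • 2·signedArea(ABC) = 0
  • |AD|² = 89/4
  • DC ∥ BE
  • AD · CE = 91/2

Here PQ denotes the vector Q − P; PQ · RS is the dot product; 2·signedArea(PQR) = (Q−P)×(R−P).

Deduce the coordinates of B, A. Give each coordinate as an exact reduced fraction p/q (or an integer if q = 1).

1. B_x = -12  [DC ∥ BE ∩ CE ∥ DB]
2. B_y = -13  [DC ∥ BE ∩ CE ∥ DB]
   → B = (-12, -13)
3. A_x = -1  [2·signedArea(ABC) = 0 ∩ AD · CE = 91/2]
4. A_y = -7/2  [2·signedArea(ABC) = 0 ∩ AD · CE = 91/2]
   → A = (-1, -7/2)

A = (-1, -7/2)
B = (-12, -13)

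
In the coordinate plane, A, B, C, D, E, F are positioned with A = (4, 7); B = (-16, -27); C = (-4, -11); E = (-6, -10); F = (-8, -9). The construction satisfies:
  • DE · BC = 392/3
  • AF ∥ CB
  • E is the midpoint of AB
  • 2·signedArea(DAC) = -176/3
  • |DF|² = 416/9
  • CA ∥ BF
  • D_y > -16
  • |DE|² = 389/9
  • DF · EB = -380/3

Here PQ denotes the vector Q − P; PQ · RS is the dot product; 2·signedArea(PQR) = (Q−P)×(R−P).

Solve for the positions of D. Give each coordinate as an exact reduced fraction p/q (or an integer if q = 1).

1. D_x = -28/3  [2·signedArea(DAC) = -176/3 ∩ DF · EB = -380/3]
2. D_y = -47/3  [2·signedArea(DAC) = -176/3 ∩ DF · EB = -380/3]
   → D = (-28/3, -47/3)

D = (-28/3, -47/3)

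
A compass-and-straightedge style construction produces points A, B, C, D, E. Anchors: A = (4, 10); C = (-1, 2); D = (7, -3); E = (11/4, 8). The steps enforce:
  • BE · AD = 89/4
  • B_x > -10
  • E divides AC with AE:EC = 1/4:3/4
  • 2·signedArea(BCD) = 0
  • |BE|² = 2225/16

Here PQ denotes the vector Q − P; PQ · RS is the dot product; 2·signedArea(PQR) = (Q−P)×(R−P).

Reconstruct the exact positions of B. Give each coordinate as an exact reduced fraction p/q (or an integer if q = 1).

1. B_x = -9  [2·signedArea(BCD) = 0 ∩ BE · AD = 89/4]
2. B_y = 7  [2·signedArea(BCD) = 0 ∩ BE · AD = 89/4]
   → B = (-9, 7)

B = (-9, 7)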